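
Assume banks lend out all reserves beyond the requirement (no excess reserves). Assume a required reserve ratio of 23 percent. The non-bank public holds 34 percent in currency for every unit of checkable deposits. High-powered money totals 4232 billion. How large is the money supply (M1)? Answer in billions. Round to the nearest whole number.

9949 billion

The money multiplier is m = (1 + c) / (rr + c) = (1 + 0.34) / (0.23 + 0.34) ≈ 2.35088.
So M = m × MB = 2.35088 × 4232 ≈ 9948.9242 billion.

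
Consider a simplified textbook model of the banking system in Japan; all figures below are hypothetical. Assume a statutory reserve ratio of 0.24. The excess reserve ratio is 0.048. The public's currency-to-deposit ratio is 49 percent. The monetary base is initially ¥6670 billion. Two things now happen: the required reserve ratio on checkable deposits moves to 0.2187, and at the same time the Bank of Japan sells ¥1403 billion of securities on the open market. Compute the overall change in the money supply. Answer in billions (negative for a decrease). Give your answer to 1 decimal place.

-2403.0 billion

Before: m₁ = (1 + 0.49) / (0.24 + 0.048 + 0.49) ≈ 1.915167, MB₁ = 6670, so M₁ = 1.915167 × 6670 ≈ 12774.1639 billion.
After: m₂ = (1 + 0.49) / (0.2187 + 0.048 + 0.49) ≈ 1.969076, MB₂ = 6670 − 1403 = 5267, so M₂ = 1.969076 × 5267 ≈ 10371.1233 billion.
ΔM = M₂ − M₁ = 10371.1233 − 12774.1639 = -2403.0406 billion.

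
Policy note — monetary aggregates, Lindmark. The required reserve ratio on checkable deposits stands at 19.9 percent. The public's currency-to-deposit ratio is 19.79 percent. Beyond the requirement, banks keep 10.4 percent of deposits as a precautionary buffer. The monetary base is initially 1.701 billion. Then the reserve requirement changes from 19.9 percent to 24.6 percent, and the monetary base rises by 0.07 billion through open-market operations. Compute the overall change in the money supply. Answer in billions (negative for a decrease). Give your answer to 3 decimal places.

Before: m₁ = (1 + 0.1979) / (0.199 + 0.104 + 0.1979) ≈ 2.39150, MB₁ = 1.701, so M₁ = 2.39150 × 1.701 ≈ 4.0679 billion.
After: m₂ = (1 + 0.1979) / (0.246 + 0.104 + 0.1979) ≈ 2.18635, MB₂ = 1.701 + 0.07 = 1.771, so M₂ = 2.18635 × 1.771 ≈ 3.872 billion.
ΔM = M₂ − M₁ = 3.872 − 4.0679 = -0.1959 billion.

-0.196 billion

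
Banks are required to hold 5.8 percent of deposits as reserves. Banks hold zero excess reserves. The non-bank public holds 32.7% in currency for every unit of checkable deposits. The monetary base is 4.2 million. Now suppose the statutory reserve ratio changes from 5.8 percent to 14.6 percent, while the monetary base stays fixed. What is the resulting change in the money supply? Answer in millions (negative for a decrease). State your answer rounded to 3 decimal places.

Initially m₁ = (1 + 0.327) / (0.058 + 0.327) ≈ 3.44675, so M₁ = 3.44675 × 4.2 ≈ 14.4764 million.
After the change m₂ = (1 + 0.327) / (0.146 + 0.327) ≈ 2.80550, so M₂ = 2.80550 × 4.2 = 11.7831 million.
ΔM = M₂ − M₁ = 11.7831 − 14.4764 = -2.6933 million.

-2.693 million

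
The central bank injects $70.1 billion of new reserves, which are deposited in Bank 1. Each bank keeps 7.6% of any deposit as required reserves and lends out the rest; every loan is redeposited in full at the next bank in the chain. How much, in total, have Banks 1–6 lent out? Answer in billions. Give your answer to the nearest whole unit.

$322 billion

Bank i lends (1 − rr)^i of the original deposit: Bank 1 lends 70.1·0.9240 = 64.7724, Bank 2 lends 70.1·0.9240² ≈ 59.8497, and so on.
Summing a geometric series: total = 70.1·[0.9240·(1 − 0.9240^6) / (1 − 0.9240)] ≈ 321.8627 billion.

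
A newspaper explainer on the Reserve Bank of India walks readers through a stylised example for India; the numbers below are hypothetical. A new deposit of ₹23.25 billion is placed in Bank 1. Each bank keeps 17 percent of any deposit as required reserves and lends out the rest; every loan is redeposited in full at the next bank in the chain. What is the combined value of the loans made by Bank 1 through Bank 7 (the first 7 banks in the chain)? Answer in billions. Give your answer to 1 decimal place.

Bank i lends (1 − rr)^i of the original deposit: Bank 1 lends 23.25·0.8300 = 19.2975, Bank 2 lends 23.25·0.8300² ≈ 16.0169, and so on.
Summing a geometric series: total = 23.25·[0.8300·(1 − 0.8300^7) / (1 − 0.8300)] ≈ 82.7113 billion.

₹82.7 billion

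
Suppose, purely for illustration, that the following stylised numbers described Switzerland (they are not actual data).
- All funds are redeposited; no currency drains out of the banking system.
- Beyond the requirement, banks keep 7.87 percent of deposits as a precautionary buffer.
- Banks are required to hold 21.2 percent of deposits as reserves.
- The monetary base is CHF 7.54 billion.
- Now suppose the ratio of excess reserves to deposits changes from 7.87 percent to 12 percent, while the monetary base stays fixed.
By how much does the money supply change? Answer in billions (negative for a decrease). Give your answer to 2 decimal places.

Initially m₁ = 1 / (0.212 + 0.0787) ≈ 3.44, so M₁ = 3.44 × 7.54 = 25.9376 billion.
After the change m₂ = 1 / (0.212 + 0.12) ≈ 3.0120, so M₂ = 3.0120 × 7.54 ≈ 22.7105 billion.
ΔM = M₂ − M₁ = 22.7105 − 25.9376 = -3.2271 billion.

-3.23 billion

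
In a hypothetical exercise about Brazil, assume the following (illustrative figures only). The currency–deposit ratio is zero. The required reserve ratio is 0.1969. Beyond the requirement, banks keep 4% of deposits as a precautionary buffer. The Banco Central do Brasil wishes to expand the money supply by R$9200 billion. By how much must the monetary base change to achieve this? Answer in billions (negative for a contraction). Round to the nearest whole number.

R$2179 billion

The money multiplier is m = 1 / (rr + e) = 1 / (0.1969 + 0.04) ≈ 4.22119.
ΔMB = ΔM / m = (+9200) / 4.22119 ≈ 2179.4802 billion.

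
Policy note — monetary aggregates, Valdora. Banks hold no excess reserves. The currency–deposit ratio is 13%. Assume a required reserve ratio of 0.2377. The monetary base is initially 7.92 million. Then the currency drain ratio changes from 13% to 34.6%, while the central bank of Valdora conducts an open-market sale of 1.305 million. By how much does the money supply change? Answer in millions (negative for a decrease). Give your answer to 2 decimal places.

Before: m₁ = (1 + 0.13) / (0.2377 + 0.13) ≈ 3.0732, MB₁ = 7.92, so M₁ = 3.0732 × 7.92 ≈ 24.3397 million.
After: m₂ = (1 + 0.346) / (0.2377 + 0.346) ≈ 2.3060, MB₂ = 7.92 − 1.305 = 6.615, so M₂ = 2.3060 × 6.615 ≈ 15.2542 million.
ΔM = M₂ − M₁ = 15.2542 − 24.3397 = -9.0855 million.

-9.09 million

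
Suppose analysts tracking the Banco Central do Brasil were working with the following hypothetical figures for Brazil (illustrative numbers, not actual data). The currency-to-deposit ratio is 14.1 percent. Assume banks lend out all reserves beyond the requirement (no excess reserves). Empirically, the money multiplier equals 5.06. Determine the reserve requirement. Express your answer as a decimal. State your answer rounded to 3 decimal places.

0.084

Using m = 5.06. Since m = (1 + c)/(c + rr + e), the denominator satisfies c + rr + e = (1 + c)/m = (1 + 0.141) / 5.06 ≈ 0.225494.
With c = 0.141 and e = 0, the reserve requirement is 0.225494 − 0.141 − 0 = 0.084494.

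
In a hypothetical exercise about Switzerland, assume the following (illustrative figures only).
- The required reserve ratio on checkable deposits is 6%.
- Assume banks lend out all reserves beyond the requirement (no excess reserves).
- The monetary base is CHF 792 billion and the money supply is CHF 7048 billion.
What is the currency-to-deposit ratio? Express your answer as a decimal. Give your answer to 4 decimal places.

0.0590

Using m = M/MB = 7048/792 ≈ 8.898990. From m = (1 + c)/(c + rr + e), rearranging gives 1 + c = m·(c + rr + e), so c·(1 − m) = m·(rr + e) − 1.
Hence c = [m·(rr + e) − 1]/(1 − m) = [8.898990 × (0.06 + 0) − 1] / (1 − 8.898990) ≈ 0.059003.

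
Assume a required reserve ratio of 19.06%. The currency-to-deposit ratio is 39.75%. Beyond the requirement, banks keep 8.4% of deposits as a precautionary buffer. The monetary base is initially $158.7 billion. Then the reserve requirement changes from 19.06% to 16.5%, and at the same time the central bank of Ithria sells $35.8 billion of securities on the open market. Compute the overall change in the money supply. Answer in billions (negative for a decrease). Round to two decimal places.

Before: m₁ = (1 + 0.3975) / (0.1906 + 0.084 + 0.3975) ≈ 2.079304, MB₁ = 158.7, so M₁ = 2.079304 × 158.7 ≈ 329.9855 billion.
After: m₂ = (1 + 0.3975) / (0.165 + 0.084 + 0.3975) ≈ 2.161640, MB₂ = 158.7 − 35.8 = 122.9, so M₂ = 2.161640 × 122.9 ≈ 265.6656 billion.
ΔM = M₂ − M₁ = 265.6656 − 329.9855 = -64.3199 billion.

-64.32 billion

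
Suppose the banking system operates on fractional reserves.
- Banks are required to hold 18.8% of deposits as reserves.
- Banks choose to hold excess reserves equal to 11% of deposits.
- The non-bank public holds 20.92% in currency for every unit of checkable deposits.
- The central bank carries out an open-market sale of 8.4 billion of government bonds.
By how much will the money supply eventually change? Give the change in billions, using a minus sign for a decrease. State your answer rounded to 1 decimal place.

The money multiplier is m = (1 + c) / (rr + e + c) = (1 + 0.2092) / (0.188 + 0.11 + 0.2092) ≈ 2.3841.
The sale removes 8.4 billion of base, so ΔM = m × ΔMB = 2.3841 × (−8.4) ≈ -20.0264 billion.

-20.0 billion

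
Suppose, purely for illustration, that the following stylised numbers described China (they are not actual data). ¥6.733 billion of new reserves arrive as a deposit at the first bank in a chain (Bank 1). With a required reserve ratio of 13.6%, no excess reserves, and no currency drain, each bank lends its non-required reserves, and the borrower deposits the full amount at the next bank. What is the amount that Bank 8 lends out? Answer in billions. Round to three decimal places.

¥2.091 billion

Each bank lends a fraction (1 − rr) = 0.8640 of the deposit it receives, so Bank 8 receives 6.733·0.8640^7 and lends 6.733·0.8640^8 ≈ 2.0908 billion.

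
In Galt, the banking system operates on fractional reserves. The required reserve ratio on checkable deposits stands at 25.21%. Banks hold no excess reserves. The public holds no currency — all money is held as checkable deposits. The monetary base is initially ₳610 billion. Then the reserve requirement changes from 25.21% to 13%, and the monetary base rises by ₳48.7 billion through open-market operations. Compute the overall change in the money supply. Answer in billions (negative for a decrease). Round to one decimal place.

Before: m₁ = 1 / (0.2521) ≈ 3.96668, MB₁ = 610, so M₁ = 3.96668 × 610 = 2419.6748 billion.
After: m₂ = 1 / (0.13) ≈ 7.69231, MB₂ = 610 + 48.7 = 658.7, so M₂ = 7.69231 × 658.7 ≈ 5066.9246 billion.
ΔM = M₂ − M₁ = 5066.9246 − 2419.6748 = 2647.2498 billion.

₳2647.2 billion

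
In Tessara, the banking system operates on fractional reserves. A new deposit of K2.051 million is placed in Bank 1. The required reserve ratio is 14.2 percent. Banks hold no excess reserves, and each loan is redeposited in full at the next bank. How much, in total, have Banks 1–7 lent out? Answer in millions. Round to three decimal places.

K8.151 million

Bank i lends (1 − rr)^i of the original deposit: Bank 1 lends 2.051·0.8580 ≈ 1.7598, Bank 2 lends 2.051·0.8580² ≈ 1.5099, and so on.
Summing a geometric series: total = 2.051·[0.8580·(1 − 0.8580^7) / (1 − 0.8580)] ≈ 8.1506 million.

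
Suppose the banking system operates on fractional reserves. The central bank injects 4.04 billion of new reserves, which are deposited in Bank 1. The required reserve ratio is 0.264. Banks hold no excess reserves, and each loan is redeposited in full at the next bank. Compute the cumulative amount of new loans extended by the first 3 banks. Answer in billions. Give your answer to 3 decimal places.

6.773 billion

Bank i lends (1 − rr)^i of the original deposit: Bank 1 lends 4.04·0.7360 ≈ 2.9734, Bank 2 lends 4.04·0.7360² ≈ 2.1885, and so on.
Summing a geometric series: total = 4.04·[0.7360·(1 − 0.7360^3) / (1 − 0.7360)] ≈ 6.7726 billion.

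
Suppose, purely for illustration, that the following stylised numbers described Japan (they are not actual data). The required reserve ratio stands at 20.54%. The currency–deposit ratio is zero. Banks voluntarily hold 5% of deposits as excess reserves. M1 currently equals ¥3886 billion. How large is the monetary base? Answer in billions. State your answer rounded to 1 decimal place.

The money multiplier is m = 1 / (rr + e) = 1 / (0.2054 + 0.05) ≈ 3.915427.
MB = M / m = 3886 / 3.915427 ≈ 992.4843 billion.

¥992.5 billion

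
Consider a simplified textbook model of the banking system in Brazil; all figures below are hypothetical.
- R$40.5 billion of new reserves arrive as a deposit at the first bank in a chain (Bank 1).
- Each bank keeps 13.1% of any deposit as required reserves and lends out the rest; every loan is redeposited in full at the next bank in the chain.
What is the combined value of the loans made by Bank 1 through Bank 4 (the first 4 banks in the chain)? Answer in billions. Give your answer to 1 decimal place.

R$115.5 billion

Bank i lends (1 − rr)^i of the original deposit: Bank 1 lends 40.5·0.8690 = 35.1945, Bank 2 lends 40.5·0.8690² ≈ 30.5840, and so on.
Summing a geometric series: total = 40.5·[0.8690·(1 − 0.8690^4) / (1 − 0.8690)] ≈ 115.4519 billion.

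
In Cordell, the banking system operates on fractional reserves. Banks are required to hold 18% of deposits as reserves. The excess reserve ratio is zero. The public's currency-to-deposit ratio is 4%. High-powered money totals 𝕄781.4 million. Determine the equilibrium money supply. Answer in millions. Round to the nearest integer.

𝕄3694 million

The money multiplier is m = (1 + c) / (rr + c) = (1 + 0.04) / (0.18 + 0.04) ≈ 4.7273.
So M = m × MB = 4.7273 × 781.4 ≈ 3693.9122 million.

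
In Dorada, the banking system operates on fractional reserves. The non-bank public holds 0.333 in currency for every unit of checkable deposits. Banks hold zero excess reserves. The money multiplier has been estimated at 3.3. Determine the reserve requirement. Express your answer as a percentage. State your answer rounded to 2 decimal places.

Using m = 3.3. Since m = (1 + c)/(c + rr + e), the denominator satisfies c + rr + e = (1 + c)/m = (1 + 0.333) / 3.3 ≈ 0.403939.
With c = 0.333 and e = 0, the reserve requirement is 0.403939 − 0.333 − 0 = 0.070939.

7.09%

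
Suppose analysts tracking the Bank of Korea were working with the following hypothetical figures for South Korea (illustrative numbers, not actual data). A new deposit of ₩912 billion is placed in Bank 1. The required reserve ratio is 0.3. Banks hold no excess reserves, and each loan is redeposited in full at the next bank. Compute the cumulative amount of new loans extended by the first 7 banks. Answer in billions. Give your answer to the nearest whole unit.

Bank i lends (1 − rr)^i of the original deposit: Bank 1 lends 912·0.7000 = 638.4000, Bank 2 lends 912·0.7000² = 446.8800, and so on.
Summing a geometric series: total = 912·[0.7000·(1 − 0.7000^7) / (1 − 0.7000)] ≈ 1952.7500 billion.

₩1953 billion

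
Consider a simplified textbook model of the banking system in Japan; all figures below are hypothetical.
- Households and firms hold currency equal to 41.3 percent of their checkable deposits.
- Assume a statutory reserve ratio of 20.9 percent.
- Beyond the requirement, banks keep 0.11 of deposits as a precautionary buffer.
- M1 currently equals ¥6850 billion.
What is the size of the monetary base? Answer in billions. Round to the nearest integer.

¥3549 billion

The money multiplier is m = (1 + c) / (rr + e + c) = (1 + 0.413) / (0.209 + 0.11 + 0.413) ≈ 1.93033.
MB = M / m = 6850 / 1.93033 ≈ 3548.616 billion.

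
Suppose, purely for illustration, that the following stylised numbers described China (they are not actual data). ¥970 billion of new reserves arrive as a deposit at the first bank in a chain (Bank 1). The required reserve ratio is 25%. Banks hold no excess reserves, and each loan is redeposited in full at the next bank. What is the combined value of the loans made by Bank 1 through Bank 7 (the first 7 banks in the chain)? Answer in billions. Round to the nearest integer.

Bank i lends (1 − rr)^i of the original deposit: Bank 1 lends 970·0.7500 = 727.5000, Bank 2 lends 970·0.7500² = 545.6250, and so on.
Summing a geometric series: total = 970·[0.7500·(1 − 0.7500^7) / (1 − 0.7500)] ≈ 2521.5619 billion.

¥2522 billion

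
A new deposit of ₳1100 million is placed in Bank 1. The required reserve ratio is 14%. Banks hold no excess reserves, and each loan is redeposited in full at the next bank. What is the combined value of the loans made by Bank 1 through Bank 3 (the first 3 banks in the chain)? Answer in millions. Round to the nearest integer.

₳2459 million

Bank i lends (1 − rr)^i of the original deposit: Bank 1 lends 1100·0.8600 = 946.0000, Bank 2 lends 1100·0.8600² = 813.5600, and so on.
Summing a geometric series: total = 1100·[0.8600·(1 − 0.8600^3) / (1 − 0.8600)] = 2459.2216 million.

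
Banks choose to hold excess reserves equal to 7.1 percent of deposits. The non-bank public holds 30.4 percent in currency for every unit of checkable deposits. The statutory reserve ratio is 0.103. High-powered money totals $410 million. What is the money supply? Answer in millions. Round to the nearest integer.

$1118 million

The money multiplier is m = (1 + c) / (rr + e + c) = (1 + 0.304) / (0.103 + 0.071 + 0.304) ≈ 2.7280.
So M = m × MB = 2.7280 × 410 = 1118.48 million.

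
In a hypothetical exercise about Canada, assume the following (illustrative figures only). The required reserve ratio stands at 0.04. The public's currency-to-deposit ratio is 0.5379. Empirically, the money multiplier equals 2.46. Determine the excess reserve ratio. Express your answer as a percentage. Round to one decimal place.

4.7%

Using m = 2.46. Since m = (1 + c)/(c + rr + e), the denominator satisfies c + rr + e = (1 + c)/m = (1 + 0.5379) / 2.46 ≈ 0.625163.
With c = 0.5379 and rr = 0.04, the excess reserve ratio is 0.625163 − 0.5379 − 0.04 = 0.047263.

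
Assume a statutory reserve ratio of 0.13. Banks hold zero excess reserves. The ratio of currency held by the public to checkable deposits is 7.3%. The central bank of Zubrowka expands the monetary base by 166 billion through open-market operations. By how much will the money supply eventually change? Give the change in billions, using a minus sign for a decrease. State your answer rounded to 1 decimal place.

The money multiplier is m = (1 + c) / (rr + c) = (1 + 0.073) / (0.13 + 0.073) ≈ 5.28571.
The purchase adds 166 billion of base, so ΔM = m × ΔMB = 5.28571 × (+166) ≈ 877.4279 billion.

877.4 billion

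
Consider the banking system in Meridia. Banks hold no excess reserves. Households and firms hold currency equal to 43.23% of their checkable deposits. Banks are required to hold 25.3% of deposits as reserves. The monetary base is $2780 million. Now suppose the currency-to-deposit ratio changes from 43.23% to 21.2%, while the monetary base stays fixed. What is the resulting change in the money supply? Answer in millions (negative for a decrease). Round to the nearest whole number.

$1436 million

Initially m₁ = (1 + 0.4323) / (0.253 + 0.4323) ≈ 2.09003, so M₁ = 2.09003 × 2780 = 5810.2834 million.
After the change m₂ = (1 + 0.212) / (0.253 + 0.212) ≈ 2.60645, so M₂ = 2.60645 × 2780 = 7245.931 million.
ΔM = M₂ − M₁ = 7245.931 − 5810.2834 = 1435.6476 million.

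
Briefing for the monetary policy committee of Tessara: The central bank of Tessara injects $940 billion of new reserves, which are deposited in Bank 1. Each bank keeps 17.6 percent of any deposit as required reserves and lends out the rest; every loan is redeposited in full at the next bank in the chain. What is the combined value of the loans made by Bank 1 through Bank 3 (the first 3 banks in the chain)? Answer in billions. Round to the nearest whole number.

$1939 billion

Bank i lends (1 − rr)^i of the original deposit: Bank 1 lends 940·0.8240 = 774.5600, Bank 2 lends 940·0.8240² ≈ 638.2374, and so on.
Summing a geometric series: total = 940·[0.8240·(1 − 0.8240^3) / (1 − 0.8240)] ≈ 1938.7051 billion.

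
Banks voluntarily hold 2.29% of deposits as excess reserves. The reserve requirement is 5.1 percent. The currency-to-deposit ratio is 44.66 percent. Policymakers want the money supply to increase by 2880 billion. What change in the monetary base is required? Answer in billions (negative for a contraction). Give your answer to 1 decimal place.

The money multiplier is m = (1 + c) / (rr + e + c) = (1 + 0.4466) / (0.051 + 0.0229 + 0.4466) ≈ 2.779251.
ΔMB = ΔM / m = (+2880) / 2.779251 ≈ 1036.2504 billion.

1036.3 billion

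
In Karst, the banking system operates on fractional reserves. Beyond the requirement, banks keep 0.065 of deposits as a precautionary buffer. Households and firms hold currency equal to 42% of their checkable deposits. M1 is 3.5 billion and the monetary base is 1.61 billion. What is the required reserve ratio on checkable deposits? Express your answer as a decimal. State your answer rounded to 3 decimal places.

Using m = M/MB = 3.5/1.61 ≈ 2.173913. Since m = (1 + c)/(c + rr + e), the denominator satisfies c + rr + e = (1 + c)/m = (1 + 0.42) / 2.173913 ≈ 0.653200.
With c = 0.42 and e = 0.065, the required reserve ratio on checkable deposits is 0.653200 − 0.42 − 0.065 = 0.1682.

0.168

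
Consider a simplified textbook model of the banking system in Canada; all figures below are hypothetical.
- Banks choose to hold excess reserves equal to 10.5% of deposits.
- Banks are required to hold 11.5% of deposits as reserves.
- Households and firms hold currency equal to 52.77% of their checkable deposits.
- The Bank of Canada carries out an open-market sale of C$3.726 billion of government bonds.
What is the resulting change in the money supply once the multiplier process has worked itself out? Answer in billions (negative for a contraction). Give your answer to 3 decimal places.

The money multiplier is m = (1 + c) / (rr + e + c) = (1 + 0.5277) / (0.115 + 0.105 + 0.5277) ≈ 2.04320.
The sale removes 3.726 billion of base, so ΔM = m × ΔMB = 2.04320 × (−3.726) ≈ -7.613 billion.

-7.613 billion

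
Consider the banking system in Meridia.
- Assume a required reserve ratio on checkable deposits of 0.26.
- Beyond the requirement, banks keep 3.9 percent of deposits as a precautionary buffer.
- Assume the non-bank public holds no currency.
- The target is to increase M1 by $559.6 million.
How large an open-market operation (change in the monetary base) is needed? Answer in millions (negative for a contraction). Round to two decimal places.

$167.32 million

The money multiplier is m = 1 / (rr + e) = 1 / (0.26 + 0.039) ≈ 3.344482.
ΔMB = ΔM / m = (+559.6) / 3.344482 ≈ 167.3204 million.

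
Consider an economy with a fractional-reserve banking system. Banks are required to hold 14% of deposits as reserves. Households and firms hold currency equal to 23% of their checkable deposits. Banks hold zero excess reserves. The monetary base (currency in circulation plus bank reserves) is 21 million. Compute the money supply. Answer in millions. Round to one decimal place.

The money multiplier is m = (1 + c) / (rr + c) = (1 + 0.23) / (0.14 + 0.23) ≈ 3.3243.
So M = m × MB = 3.3243 × 21 = 69.8103 million.

69.8 million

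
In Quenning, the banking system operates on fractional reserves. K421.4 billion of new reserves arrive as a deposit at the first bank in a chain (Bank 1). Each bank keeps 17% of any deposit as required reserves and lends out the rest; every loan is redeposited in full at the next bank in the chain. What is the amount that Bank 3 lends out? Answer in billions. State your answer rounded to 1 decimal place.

K241.0 billion

Each bank lends a fraction (1 − rr) = 0.8300 of the deposit it receives, so Bank 3 receives 421.4·0.8300^2 and lends 421.4·0.8300^3 ≈ 240.9510 billion.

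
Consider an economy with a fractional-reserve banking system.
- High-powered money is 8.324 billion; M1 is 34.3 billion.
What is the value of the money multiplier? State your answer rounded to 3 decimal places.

4.121

The money multiplier is m = M / MB = 34.3 / 8.324 ≈ 4.12062.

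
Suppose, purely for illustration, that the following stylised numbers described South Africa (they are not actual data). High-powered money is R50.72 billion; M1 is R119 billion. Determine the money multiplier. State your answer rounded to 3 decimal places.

The money multiplier is m = M / MB = 119 / 50.72 ≈ 2.34621.

2.346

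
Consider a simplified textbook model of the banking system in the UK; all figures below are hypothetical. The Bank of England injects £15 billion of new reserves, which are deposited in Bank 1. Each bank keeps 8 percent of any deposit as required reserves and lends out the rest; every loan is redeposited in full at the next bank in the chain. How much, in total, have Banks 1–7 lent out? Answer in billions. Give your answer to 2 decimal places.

Bank i lends (1 − rr)^i of the original deposit: Bank 1 lends 15·0.9200 = 13.8000, Bank 2 lends 15·0.9200² = 12.6960, and so on.
Summing a geometric series: total = 15·[0.9200·(1 − 0.9200^7) / (1 − 0.9200)] ≈ 76.2715 billion.

£76.27 billion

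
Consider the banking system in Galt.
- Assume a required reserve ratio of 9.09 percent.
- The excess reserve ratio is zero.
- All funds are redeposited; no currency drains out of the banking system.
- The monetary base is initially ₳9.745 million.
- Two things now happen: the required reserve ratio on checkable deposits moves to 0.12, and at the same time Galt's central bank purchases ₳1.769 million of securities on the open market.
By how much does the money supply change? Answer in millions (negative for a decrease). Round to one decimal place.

-11.3 million

Before: m₁ = 1 / (0.0909) ≈ 11.0011, MB₁ = 9.745, so M₁ = 11.0011 × 9.745 ≈ 107.2057 million.
After: m₂ = 1 / (0.12) ≈ 8.3333, MB₂ = 9.745 + 1.769 = 11.514, so M₂ = 8.3333 × 11.514 ≈ 95.9496 million.
ΔM = M₂ − M₁ = 95.9496 − 107.2057 = -11.2561 million.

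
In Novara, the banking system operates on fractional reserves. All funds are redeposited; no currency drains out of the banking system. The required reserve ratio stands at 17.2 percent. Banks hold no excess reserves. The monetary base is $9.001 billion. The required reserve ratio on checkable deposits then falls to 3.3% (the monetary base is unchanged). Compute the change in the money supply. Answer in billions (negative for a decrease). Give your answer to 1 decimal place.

$220.4 billion

Initially m₁ = 1 / (0.172) ≈ 5.8140, so M₁ = 5.8140 × 9.001 ≈ 52.3318 billion.
After the change m₂ = 1 / (0.033) ≈ 30.3030, so M₂ = 30.3030 × 9.001 ≈ 272.7573 billion.
ΔM = M₂ − M₁ = 272.7573 − 52.3318 = 220.4255 billion.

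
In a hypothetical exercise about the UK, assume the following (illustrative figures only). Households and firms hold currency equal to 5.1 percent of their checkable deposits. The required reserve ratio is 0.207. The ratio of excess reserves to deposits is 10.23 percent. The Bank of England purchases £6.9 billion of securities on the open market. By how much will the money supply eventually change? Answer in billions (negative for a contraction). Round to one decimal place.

The money multiplier is m = (1 + c) / (rr + e + c) = (1 + 0.051) / (0.207 + 0.1023 + 0.051) ≈ 2.9170.
The purchase adds 6.9 billion of base, so ΔM = m × ΔMB = 2.9170 × (+6.9) = 20.1273 billion.

£20.1 billion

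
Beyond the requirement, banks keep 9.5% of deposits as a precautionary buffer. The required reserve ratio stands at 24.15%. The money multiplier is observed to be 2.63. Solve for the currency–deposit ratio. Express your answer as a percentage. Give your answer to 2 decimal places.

7.06%

Using m = 2.63. From m = (1 + c)/(c + rr + e), rearranging gives 1 + c = m·(c + rr + e), so c·(1 − m) = m·(rr + e) − 1.
Hence c = [m·(rr + e) − 1]/(1 − m) = [2.63 × (0.2415 + 0.095) − 1] / (1 − 2.63) ≈ 0.070555.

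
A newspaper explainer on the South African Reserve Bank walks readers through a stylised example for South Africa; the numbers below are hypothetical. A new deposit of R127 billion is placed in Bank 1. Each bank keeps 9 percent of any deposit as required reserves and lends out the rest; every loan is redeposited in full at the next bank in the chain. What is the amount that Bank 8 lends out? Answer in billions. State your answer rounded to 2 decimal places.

Each bank lends a fraction (1 − rr) = 0.9100 of the deposit it receives, so Bank 8 receives 127·0.9100^7 and lends 127·0.9100^8 ≈ 59.7221 billion.

R59.72 billion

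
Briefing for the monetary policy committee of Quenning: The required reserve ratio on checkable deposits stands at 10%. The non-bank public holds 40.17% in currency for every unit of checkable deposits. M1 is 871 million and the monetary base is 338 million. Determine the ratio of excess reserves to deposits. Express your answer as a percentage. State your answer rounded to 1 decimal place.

4.2%

Using m = M/MB = 871/338 ≈ 2.576923. Since m = (1 + c)/(c + rr + e), the denominator satisfies c + rr + e = (1 + c)/m = (1 + 0.4017) / 2.576923 ≈ 0.543943.
With c = 0.4017 and rr = 0.1, the ratio of excess reserves to deposits is 0.543943 − 0.4017 − 0.1 = 0.042243.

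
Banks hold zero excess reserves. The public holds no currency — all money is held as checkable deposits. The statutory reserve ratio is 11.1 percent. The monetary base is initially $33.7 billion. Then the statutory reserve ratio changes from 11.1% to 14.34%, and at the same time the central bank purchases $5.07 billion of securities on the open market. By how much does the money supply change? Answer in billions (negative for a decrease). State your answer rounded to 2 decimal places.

Before: m₁ = 1 / (0.111) ≈ 9.00901, MB₁ = 33.7, so M₁ = 9.00901 × 33.7 ≈ 303.6036 billion.
After: m₂ = 1 / (0.1434) ≈ 6.97350, MB₂ = 33.7 + 5.07 = 38.77, so M₂ = 6.97350 × 38.77 ≈ 270.3626 billion.
ΔM = M₂ − M₁ = 270.3626 − 303.6036 = -33.241 billion.

-33.24 billion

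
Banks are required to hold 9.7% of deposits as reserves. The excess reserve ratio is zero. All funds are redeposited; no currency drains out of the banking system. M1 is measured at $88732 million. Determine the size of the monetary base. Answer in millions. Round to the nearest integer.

With no currency drain and no excess reserves, the money multiplier is m = 1/rr = 1/0.097 ≈ 10.309278.
The monetary base is MB = M / m = 88732 / 10.309278 ≈ 8607.0043 million.

$8607 million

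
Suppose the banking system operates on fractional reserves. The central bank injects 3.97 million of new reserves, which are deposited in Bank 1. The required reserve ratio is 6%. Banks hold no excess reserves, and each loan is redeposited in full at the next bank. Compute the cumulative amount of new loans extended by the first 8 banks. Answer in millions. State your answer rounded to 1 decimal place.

Bank i lends (1 − rr)^i of the original deposit: Bank 1 lends 3.97·0.9400 = 3.7318, Bank 2 lends 3.97·0.9400² ≈ 3.5079, and so on.
Summing a geometric series: total = 3.97·[0.9400·(1 − 0.9400^8) / (1 − 0.9400)] ≈ 24.2835 million.

24.3 million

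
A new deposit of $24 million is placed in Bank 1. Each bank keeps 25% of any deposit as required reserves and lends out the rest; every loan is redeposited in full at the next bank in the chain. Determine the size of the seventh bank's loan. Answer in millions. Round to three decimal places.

$3.204 million

Each bank lends a fraction (1 − rr) = 0.7500 of the deposit it receives, so Bank 7 receives 24·0.7500^6 and lends 24·0.7500^7 ≈ 3.2036 million.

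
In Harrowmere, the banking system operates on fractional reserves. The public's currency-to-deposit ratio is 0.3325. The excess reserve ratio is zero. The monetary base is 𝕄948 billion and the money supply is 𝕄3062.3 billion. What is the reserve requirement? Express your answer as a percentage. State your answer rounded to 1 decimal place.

8.0%

Using m = M/MB = 3062.3/948 ≈ 3.230274. Since m = (1 + c)/(c + rr + e), the denominator satisfies c + rr + e = (1 + c)/m = (1 + 0.3325) / 3.230274 ≈ 0.412504.
With c = 0.3325 and e = 0, the reserve requirement is 0.412504 − 0.3325 − 0 = 0.080004.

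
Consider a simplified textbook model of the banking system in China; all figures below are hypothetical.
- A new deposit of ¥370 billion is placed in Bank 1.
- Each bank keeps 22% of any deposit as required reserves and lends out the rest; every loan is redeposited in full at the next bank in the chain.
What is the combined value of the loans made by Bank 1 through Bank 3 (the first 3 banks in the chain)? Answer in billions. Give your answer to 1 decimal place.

Bank i lends (1 − rr)^i of the original deposit: Bank 1 lends 370·0.7800 = 288.6000, Bank 2 lends 370·0.7800² = 225.1080, and so on.
Summing a geometric series: total = 370·[0.7800·(1 − 0.7800^3) / (1 − 0.7800)] ≈ 689.2922 billion.

¥689.3 billion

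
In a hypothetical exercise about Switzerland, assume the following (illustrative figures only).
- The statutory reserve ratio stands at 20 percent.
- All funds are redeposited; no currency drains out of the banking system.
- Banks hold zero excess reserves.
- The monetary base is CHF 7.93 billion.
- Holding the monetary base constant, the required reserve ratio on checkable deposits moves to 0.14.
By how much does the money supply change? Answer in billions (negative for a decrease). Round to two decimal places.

Initially m₁ = 1 / (0.2) = 5, so M₁ = 5 × 7.93 = 39.65 billion.
After the change m₂ = 1 / (0.14) ≈ 7.1429, so M₂ = 7.1429 × 7.93 ≈ 56.6432 billion.
ΔM = M₂ − M₁ = 56.6432 − 39.65 = 16.9932 billion.

CHF 16.99 billion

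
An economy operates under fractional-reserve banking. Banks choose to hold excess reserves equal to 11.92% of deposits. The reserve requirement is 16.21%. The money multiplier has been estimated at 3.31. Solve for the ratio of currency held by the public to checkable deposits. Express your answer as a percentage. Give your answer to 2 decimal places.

Using m = 3.31. From m = (1 + c)/(c + rr + e), rearranging gives 1 + c = m·(c + rr + e), so c·(1 − m) = m·(rr + e) − 1.
Hence c = [m·(rr + e) − 1]/(1 − m) = [3.31 × (0.1621 + 0.1192) − 1] / (1 − 3.31) ≈ 0.029826.

2.98%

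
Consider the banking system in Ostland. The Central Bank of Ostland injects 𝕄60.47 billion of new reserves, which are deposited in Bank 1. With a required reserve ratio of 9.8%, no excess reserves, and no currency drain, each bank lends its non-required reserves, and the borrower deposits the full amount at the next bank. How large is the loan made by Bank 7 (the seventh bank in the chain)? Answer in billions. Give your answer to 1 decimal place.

𝕄29.4 billion

Each bank lends a fraction (1 − rr) = 0.9020 of the deposit it receives, so Bank 7 receives 60.47·0.9020^6 and lends 60.47·0.9020^7 ≈ 29.3755 billion.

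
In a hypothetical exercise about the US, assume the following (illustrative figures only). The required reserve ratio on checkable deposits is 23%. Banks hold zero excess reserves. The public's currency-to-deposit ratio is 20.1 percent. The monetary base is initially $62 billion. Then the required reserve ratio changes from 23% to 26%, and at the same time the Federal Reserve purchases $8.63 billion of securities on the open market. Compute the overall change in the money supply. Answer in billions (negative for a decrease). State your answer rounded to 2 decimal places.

$11.24 billion

Before: m₁ = (1 + 0.201) / (0.23 + 0.201) ≈ 2.78654, MB₁ = 62, so M₁ = 2.78654 × 62 ≈ 172.7655 billion.
After: m₂ = (1 + 0.201) / (0.26 + 0.201) ≈ 2.60521, MB₂ = 62 + 8.63 = 70.63, so M₂ = 2.60521 × 70.63 ≈ 184.006 billion.
ΔM = M₂ − M₁ = 184.006 − 172.7655 = 11.2405 billion.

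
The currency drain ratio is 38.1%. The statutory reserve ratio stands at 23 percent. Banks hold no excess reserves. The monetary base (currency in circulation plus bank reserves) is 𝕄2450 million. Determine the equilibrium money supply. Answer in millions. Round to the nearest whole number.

The money multiplier is m = (1 + c) / (rr + c) = (1 + 0.381) / (0.23 + 0.381) ≈ 2.26023.
So M = m × MB = 2.26023 × 2450 = 5537.5635 million.

𝕄5538 million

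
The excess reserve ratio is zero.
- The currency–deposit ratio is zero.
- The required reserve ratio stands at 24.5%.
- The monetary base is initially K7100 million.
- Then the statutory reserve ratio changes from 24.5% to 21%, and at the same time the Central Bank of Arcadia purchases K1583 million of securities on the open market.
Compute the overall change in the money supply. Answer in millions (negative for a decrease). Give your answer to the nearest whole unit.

Before: m₁ = 1 / (0.245) ≈ 4.08163, MB₁ = 7100, so M₁ = 4.08163 × 7100 = 28979.573 million.
After: m₂ = 1 / (0.21) ≈ 4.76190, MB₂ = 7100 + 1583 = 8683, so M₂ = 4.76190 × 8683 = 41347.5777 million.
ΔM = M₂ − M₁ = 41347.5777 − 28979.573 = 12368.0047 million.

K12368 million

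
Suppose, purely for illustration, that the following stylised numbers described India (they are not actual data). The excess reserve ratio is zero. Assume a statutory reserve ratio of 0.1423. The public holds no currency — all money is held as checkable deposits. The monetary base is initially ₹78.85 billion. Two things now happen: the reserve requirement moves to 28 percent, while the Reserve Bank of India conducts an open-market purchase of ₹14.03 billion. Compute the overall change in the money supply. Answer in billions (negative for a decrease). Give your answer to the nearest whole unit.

-222 billion

Before: m₁ = 1 / (0.1423) ≈ 7.0274, MB₁ = 78.85, so M₁ = 7.0274 × 78.85 ≈ 554.1105 billion.
After: m₂ = 1 / (0.28) ≈ 3.5714, MB₂ = 78.85 + 14.03 = 92.88, so M₂ = 3.5714 × 92.88 ≈ 331.7116 billion.
ΔM = M₂ − M₁ = 331.7116 − 554.1105 = -222.3989 billion.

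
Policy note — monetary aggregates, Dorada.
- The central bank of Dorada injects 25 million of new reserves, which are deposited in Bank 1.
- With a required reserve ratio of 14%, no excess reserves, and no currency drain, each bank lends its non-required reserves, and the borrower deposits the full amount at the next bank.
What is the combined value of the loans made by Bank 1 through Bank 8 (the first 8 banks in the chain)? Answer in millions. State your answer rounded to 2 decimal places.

Bank i lends (1 − rr)^i of the original deposit: Bank 1 lends 25·0.8600 = 21.5000, Bank 2 lends 25·0.8600² = 18.4900, and so on.
Summing a geometric series: total = 25·[0.8600·(1 − 0.8600^8) / (1 − 0.8600)] ≈ 107.6201 million.

107.62 million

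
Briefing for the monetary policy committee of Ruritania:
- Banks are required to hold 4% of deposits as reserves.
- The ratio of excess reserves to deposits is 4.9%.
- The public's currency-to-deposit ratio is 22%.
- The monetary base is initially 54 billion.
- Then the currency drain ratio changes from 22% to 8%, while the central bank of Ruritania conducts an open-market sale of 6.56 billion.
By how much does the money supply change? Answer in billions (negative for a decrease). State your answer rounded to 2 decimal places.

89.96 billion

Before: m₁ = (1 + 0.22) / (0.04 + 0.049 + 0.22) ≈ 3.94822, MB₁ = 54, so M₁ = 3.94822 × 54 ≈ 213.2039 billion.
After: m₂ = (1 + 0.08) / (0.04 + 0.049 + 0.08) ≈ 6.39053, MB₂ = 54 − 6.56 = 47.44, so M₂ = 6.39053 × 47.44 ≈ 303.1667 billion.
ΔM = M₂ − M₁ = 303.1667 − 213.2039 = 89.9628 billion.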